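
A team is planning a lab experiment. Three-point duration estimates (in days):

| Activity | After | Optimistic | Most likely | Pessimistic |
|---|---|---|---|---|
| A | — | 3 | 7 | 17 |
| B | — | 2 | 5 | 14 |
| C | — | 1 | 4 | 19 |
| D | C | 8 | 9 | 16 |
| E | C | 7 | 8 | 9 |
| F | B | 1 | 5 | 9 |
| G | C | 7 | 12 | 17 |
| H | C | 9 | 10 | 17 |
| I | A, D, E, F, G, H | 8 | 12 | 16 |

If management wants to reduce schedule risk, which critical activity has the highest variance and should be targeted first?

te_A = (3 + 4·7 + 17)/6 = 48/6 = 8; σ²_A = ((17−3)/6)² = 5.444
te_B = (2 + 4·5 + 14)/6 = 36/6 = 6; σ²_B = ((14−2)/6)² = 4.000
te_C = (1 + 4·4 + 19)/6 = 36/6 = 6; σ²_C = ((19−1)/6)² = 9.000
te_D = (8 + 4·9 + 16)/6 = 60/6 = 10; σ²_D = ((16−8)/6)² = 1.778
te_E = (7 + 4·8 + 9)/6 = 48/6 = 8; σ²_E = ((9−7)/6)² = 0.111
te_F = (1 + 4·5 + 9)/6 = 30/6 = 5; σ²_F = ((9−1)/6)² = 1.778
te_G = (7 + 4·12 + 17)/6 = 72/6 = 12; σ²_G = ((17−7)/6)² = 2.778
te_H = (9 + 4·10 + 17)/6 = 66/6 = 11; σ²_H = ((17−9)/6)² = 1.778
te_I = (8 + 4·12 + 16)/6 = 72/6 = 12; σ²_I = ((16−8)/6)² = 1.778

Forward pass:
ES_A = 0; EF_A = 8
ES_B = 0; EF_B = 6
ES_C = 0; EF_C = 6
ES_D = 6; EF_D = 6+10 = 16
ES_E = 6; EF_E = 6+8 = 14
ES_F = 6; EF_F = 6+5 = 11
ES_G = 6; EF_G = 6+12 = 18
ES_H = 6; EF_H = 6+11 = 17
ES_I = max(EF_A=8, EF_D=16, EF_E=14, EF_F=11, EF_G=18, EF_H=17) = 18; EF_I = 18+12 = 30
Expected project duration μ = 30 days. Critical path: C → G → I.

Variances on critical path: σ²_C=9.000, σ²_G=2.778, σ²_I=1.778.
Largest is σ²_C = 9.000.

C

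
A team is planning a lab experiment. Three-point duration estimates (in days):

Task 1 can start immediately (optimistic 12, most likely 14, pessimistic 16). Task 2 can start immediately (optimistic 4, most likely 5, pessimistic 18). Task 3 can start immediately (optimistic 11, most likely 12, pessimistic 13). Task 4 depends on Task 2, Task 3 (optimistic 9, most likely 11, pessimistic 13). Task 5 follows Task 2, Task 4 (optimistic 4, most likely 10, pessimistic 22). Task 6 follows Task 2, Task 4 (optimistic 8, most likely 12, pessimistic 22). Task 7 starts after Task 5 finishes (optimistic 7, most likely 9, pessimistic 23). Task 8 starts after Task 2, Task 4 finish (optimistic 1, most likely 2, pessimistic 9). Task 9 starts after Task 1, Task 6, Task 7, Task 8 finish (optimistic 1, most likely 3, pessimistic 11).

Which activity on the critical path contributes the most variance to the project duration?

te_Task 1 = (12 + 4·14 + 16)/6 = 84/6 = 14; σ²_Task 1 = ((16−12)/6)² = 0.444
te_Task 2 = (4 + 4·5 + 18)/6 = 42/6 = 7; σ²_Task 2 = ((18−4)/6)² = 5.444
te_Task 3 = (11 + 4·12 + 13)/6 = 72/6 = 12; σ²_Task 3 = ((13−11)/6)² = 0.111
te_Task 4 = (9 + 4·11 + 13)/6 = 66/6 = 11; σ²_Task 4 = ((13−9)/6)² = 0.444
te_Task 5 = (4 + 4·10 + 22)/6 = 66/6 = 11; σ²_Task 5 = ((22−4)/6)² = 9.000
te_Task 6 = (8 + 4·12 + 22)/6 = 78/6 = 13; σ²_Task 6 = ((22−8)/6)² = 5.444
te_Task 7 = (7 + 4·9 + 23)/6 = 66/6 = 11; σ²_Task 7 = ((23−7)/6)² = 7.111
te_Task 8 = (1 + 4·2 + 9)/6 = 18/6 = 3; σ²_Task 8 = ((9−1)/6)² = 1.778
te_Task 9 = (1 + 4·3 + 11)/6 = 24/6 = 4; σ²_Task 9 = ((11−1)/6)² = 2.778

Forward pass:
ES_Task 1 = 0; EF_Task 1 = 14
ES_Task 2 = 0; EF_Task 2 = 7
ES_Task 3 = 0; EF_Task 3 = 12
ES_Task 4 = max(EF_Task 2=7, EF_Task 3=12) = 12; EF_Task 4 = 12+11 = 23
ES_Task 5 = max(EF_Task 2=7, EF_Task 4=23) = 23; EF_Task 5 = 23+11 = 34
ES_Task 6 = max(EF_Task 2=7, EF_Task 4=23) = 23; EF_Task 6 = 23+13 = 36
ES_Task 7 = 34; EF_Task 7 = 34+11 = 45
ES_Task 8 = max(EF_Task 2=7, EF_Task 4=23) = 23; EF_Task 8 = 23+3 = 26
ES_Task 9 = max(EF_Task 1=14, EF_Task 6=36, EF_Task 7=45, EF_Task 8=26) = 45; EF_Task 9 = 45+4 = 49
Expected project duration μ = 49 days. Critical path: Task 3 → Task 4 → Task 5 → Task 7 → Task 9.

Variances on critical path: σ²_Task 3=0.111, σ²_Task 4=0.444, σ²_Task 5=9.000, σ²_Task 7=7.111, σ²_Task 9=2.778.
Largest is σ²_Task 5 = 9.000.

Task 5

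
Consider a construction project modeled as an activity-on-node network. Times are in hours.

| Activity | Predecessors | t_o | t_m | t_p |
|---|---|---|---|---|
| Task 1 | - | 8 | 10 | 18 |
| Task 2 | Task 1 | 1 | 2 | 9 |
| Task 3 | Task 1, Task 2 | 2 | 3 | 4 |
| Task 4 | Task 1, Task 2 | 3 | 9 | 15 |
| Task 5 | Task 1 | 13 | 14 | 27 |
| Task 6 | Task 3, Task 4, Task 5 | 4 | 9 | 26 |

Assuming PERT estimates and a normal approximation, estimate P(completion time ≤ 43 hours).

0.859

te_Task 1 = (8 + 4·10 + 18)/6 = 66/6 = 11; σ²_Task 1 = ((18−8)/6)² = 2.778
te_Task 2 = (1 + 4·2 + 9)/6 = 18/6 = 3; σ²_Task 2 = ((9−1)/6)² = 1.778
te_Task 3 = (2 + 4·3 + 4)/6 = 18/6 = 3; σ²_Task 3 = ((4−2)/6)² = 0.111
te_Task 4 = (3 + 4·9 + 15)/6 = 54/6 = 9; σ²_Task 4 = ((15−3)/6)² = 4.000
te_Task 5 = (13 + 4·14 + 27)/6 = 96/6 = 16; σ²_Task 5 = ((27−13)/6)² = 5.444
te_Task 6 = (4 + 4·9 + 26)/6 = 66/6 = 11; σ²_Task 6 = ((26−4)/6)² = 13.444

Forward pass:
ES_Task 1 = 0; EF_Task 1 = 11
ES_Task 2 = 11; EF_Task 2 = 11+3 = 14
ES_Task 3 = max(EF_Task 1=11, EF_Task 2=14) = 14; EF_Task 3 = 14+3 = 17
ES_Task 4 = max(EF_Task 1=11, EF_Task 2=14) = 14; EF_Task 4 = 14+9 = 23
ES_Task 5 = 11; EF_Task 5 = 11+16 = 27
ES_Task 6 = max(EF_Task 3=17, EF_Task 4=23, EF_Task 5=27) = 27; EF_Task 6 = 27+11 = 38
Expected project duration μ = 38 hours. Critical path: Task 1 → Task 5 → Task 6.

Variance along critical path = 2.778 + 5.444 + 13.444 = 21.667; σ = √21.667 = 4.655 hours.
Z = (43 − 38) / 4.655 = 1.074
P(T ≤ 43) = Φ(1.074) ≈ 0.859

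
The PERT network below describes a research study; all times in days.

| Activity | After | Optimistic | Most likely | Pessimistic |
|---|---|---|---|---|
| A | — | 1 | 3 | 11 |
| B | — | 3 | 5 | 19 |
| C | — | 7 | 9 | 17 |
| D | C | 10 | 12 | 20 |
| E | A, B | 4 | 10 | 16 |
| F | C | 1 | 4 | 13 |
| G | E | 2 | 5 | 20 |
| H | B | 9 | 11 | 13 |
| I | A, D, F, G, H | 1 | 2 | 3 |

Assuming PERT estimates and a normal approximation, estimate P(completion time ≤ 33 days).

0.940

te_A = (1 + 4·3 + 11)/6 = 24/6 = 4; σ²_A = ((11−1)/6)² = 2.778
te_B = (3 + 4·5 + 19)/6 = 42/6 = 7; σ²_B = ((19−3)/6)² = 7.111
te_C = (7 + 4·9 + 17)/6 = 60/6 = 10; σ²_C = ((17−7)/6)² = 2.778
te_D = (10 + 4·12 + 20)/6 = 78/6 = 13; σ²_D = ((20−10)/6)² = 2.778
te_E = (4 + 4·10 + 16)/6 = 60/6 = 10; σ²_E = ((16−4)/6)² = 4.000
te_F = (1 + 4·4 + 13)/6 = 30/6 = 5; σ²_F = ((13−1)/6)² = 4.000
te_G = (2 + 4·5 + 20)/6 = 42/6 = 7; σ²_G = ((20−2)/6)² = 9.000
te_H = (9 + 4·11 + 13)/6 = 66/6 = 11; σ²_H = ((13−9)/6)² = 0.444
te_I = (1 + 4·2 + 3)/6 = 12/6 = 2; σ²_I = ((3−1)/6)² = 0.111

Forward pass:
ES_A = 0; EF_A = 4
ES_B = 0; EF_B = 7
ES_C = 0; EF_C = 10
ES_D = 10; EF_D = 10+13 = 23
ES_E = max(EF_A=4, EF_B=7) = 7; EF_E = 7+10 = 17
ES_F = 10; EF_F = 10+5 = 15
ES_G = 17; EF_G = 17+7 = 24
ES_H = 7; EF_H = 7+11 = 18
ES_I = max(EF_A=4, EF_D=23, EF_F=15, EF_G=24, EF_H=18) = 24; EF_I = 24+2 = 26
Expected project duration μ = 26 days. Critical path: B → E → G → I.

Variance along critical path = 7.111 + 4.000 + 9.000 + 0.111 = 20.222; σ = √20.222 = 4.497 days.
Z = (33 − 26) / 4.497 = 1.557
P(T ≤ 33) = Φ(1.557) ≈ 0.940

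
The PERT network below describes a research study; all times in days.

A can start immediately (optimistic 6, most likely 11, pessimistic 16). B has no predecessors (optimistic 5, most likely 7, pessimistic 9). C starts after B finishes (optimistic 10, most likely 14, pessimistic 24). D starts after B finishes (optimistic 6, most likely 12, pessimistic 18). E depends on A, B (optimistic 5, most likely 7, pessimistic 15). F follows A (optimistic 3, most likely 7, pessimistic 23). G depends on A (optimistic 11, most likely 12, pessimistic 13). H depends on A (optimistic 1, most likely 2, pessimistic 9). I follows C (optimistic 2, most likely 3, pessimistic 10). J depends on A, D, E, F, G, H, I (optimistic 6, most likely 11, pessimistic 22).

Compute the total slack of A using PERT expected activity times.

te_A = (6 + 4·11 + 16)/6 = 66/6 = 11
te_B = (5 + 4·7 + 9)/6 = 42/6 = 7
te_C = (10 + 4·14 + 24)/6 = 90/6 = 15
te_D = (6 + 4·12 + 18)/6 = 72/6 = 12
te_E = (5 + 4·7 + 15)/6 = 48/6 = 8
te_F = (3 + 4·7 + 23)/6 = 54/6 = 9
te_G = (11 + 4·12 + 13)/6 = 72/6 = 12
te_H = (1 + 4·2 + 9)/6 = 18/6 = 3
te_I = (2 + 4·3 + 10)/6 = 24/6 = 4
te_J = (6 + 4·11 + 22)/6 = 72/6 = 12

Forward pass:
ES_A = 0; EF_A = 11
ES_B = 0; EF_B = 7
ES_C = 7; EF_C = 7+15 = 22
ES_D = 7; EF_D = 7+12 = 19
ES_E = max(EF_A=11, EF_B=7) = 11; EF_E = 11+8 = 19
ES_F = 11; EF_F = 11+9 = 20
ES_G = 11; EF_G = 11+12 = 23
ES_H = 11; EF_H = 11+3 = 14
ES_I = 22; EF_I = 22+4 = 26
ES_J = max(EF_A=11, EF_D=19, EF_E=19, EF_F=20, EF_G=23, EF_H=14, EF_I=26) = 26; EF_J = 26+12 = 38
Expected project duration μ = 38 days. Critical path: B → C → I → J.

Backward pass:
LF_J = 38; LS_J = 38−12 = 26
LF_I = LS_J = 26; LS_I = 26−4 = 22
LF_H = LS_J = 26; LS_H = 26−3 = 23
LF_G = LS_J = 26; LS_G = 26−12 = 14
LF_F = LS_J = 26; LS_F = 26−9 = 17
LF_E = LS_J = 26; LS_E = 26−8 = 18
LF_D = LS_J = 26; LS_D = 26−12 = 14
LF_C = LS_I = 22; LS_C = 22−15 = 7
LF_B = min(LS_C=7, LS_D=14, LS_E=18) = 7; LS_B = 7−7 = 0
LF_A = min(LS_E=18, LS_F=17, LS_G=14, LS_H=23, LS_J=26) = 14; LS_A = 14−11 = 3
Slack_A = LS_A − ES_A = 3 − 0 = 3

3 days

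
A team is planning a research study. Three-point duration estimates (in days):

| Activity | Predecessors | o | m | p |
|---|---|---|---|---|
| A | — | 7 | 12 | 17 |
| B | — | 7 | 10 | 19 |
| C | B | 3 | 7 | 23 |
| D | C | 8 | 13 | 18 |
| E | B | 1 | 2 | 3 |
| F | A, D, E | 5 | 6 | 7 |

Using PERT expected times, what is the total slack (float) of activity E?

te_A = (7 + 4·12 + 17)/6 = 72/6 = 12
te_B = (7 + 4·10 + 19)/6 = 66/6 = 11
te_C = (3 + 4·7 + 23)/6 = 54/6 = 9
te_D = (8 + 4·13 + 18)/6 = 78/6 = 13
te_E = (1 + 4·2 + 3)/6 = 12/6 = 2
te_F = (5 + 4·6 + 7)/6 = 36/6 = 6

Forward pass:
ES_A = 0; EF_A = 12
ES_B = 0; EF_B = 11
ES_C = 11; EF_C = 11+9 = 20
ES_D = 20; EF_D = 20+13 = 33
ES_E = 11; EF_E = 11+2 = 13
ES_F = max(EF_A=12, EF_D=33, EF_E=13) = 33; EF_F = 33+6 = 39
Expected project duration μ = 39 days. Critical path: B → C → D → F.

Backward pass:
LF_F = 39; LS_F = 39−6 = 33
LF_E = LS_F = 33; LS_E = 33−2 = 31
LF_D = LS_F = 33; LS_D = 33−13 = 20
LF_C = LS_D = 20; LS_C = 20−9 = 11
LF_B = min(LS_C=11, LS_E=31) = 11; LS_B = 11−11 = 0
LF_A = LS_F = 33; LS_A = 33−12 = 21
Slack_E = LS_E − ES_E = 31 − 11 = 20

20 days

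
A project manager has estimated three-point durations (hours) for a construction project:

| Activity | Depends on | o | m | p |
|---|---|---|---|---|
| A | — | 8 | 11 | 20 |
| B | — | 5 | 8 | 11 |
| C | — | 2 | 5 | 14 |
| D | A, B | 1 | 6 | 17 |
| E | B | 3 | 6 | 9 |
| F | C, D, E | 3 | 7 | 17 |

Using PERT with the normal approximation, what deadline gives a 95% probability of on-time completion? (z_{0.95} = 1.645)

te_A = (8 + 4·11 + 20)/6 = 72/6 = 12; σ²_A = ((20−8)/6)² = 4.000
te_B = (5 + 4·8 + 11)/6 = 48/6 = 8; σ²_B = ((11−5)/6)² = 1.000
te_C = (2 + 4·5 + 14)/6 = 36/6 = 6; σ²_C = ((14−2)/6)² = 4.000
te_D = (1 + 4·6 + 17)/6 = 42/6 = 7; σ²_D = ((17−1)/6)² = 7.111
te_E = (3 + 4·6 + 9)/6 = 36/6 = 6; σ²_E = ((9−3)/6)² = 1.000
te_F = (3 + 4·7 + 17)/6 = 48/6 = 8; σ²_F = ((17−3)/6)² = 5.444

Forward pass:
ES_A = 0; EF_A = 12
ES_B = 0; EF_B = 8
ES_C = 0; EF_C = 6
ES_D = max(EF_A=12, EF_B=8) = 12; EF_D = 12+7 = 19
ES_E = 8; EF_E = 8+6 = 14
ES_F = max(EF_C=6, EF_D=19, EF_E=14) = 19; EF_F = 19+8 = 27
Expected project duration μ = 27 hours. Critical path: A → D → F.

Variance along critical path = 4.000 + 7.111 + 5.444 = 16.556; σ = 4.069 hours.
D = μ + z·σ = 27 + 1.645·4.069 = 33.7 hours

33.7 hours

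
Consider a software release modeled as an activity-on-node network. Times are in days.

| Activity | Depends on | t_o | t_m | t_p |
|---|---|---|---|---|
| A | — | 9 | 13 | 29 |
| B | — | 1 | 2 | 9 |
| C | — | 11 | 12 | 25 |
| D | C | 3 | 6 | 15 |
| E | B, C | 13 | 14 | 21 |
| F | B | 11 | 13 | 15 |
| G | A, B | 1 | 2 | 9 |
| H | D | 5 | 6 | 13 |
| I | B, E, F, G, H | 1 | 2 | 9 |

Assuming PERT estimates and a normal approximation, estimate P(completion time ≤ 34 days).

te_A = (9 + 4·13 + 29)/6 = 90/6 = 15; σ²_A = ((29−9)/6)² = 11.111
te_B = (1 + 4·2 + 9)/6 = 18/6 = 3; σ²_B = ((9−1)/6)² = 1.778
te_C = (11 + 4·12 + 25)/6 = 84/6 = 14; σ²_C = ((25−11)/6)² = 5.444
te_D = (3 + 4·6 + 15)/6 = 42/6 = 7; σ²_D = ((15−3)/6)² = 4.000
te_E = (13 + 4·14 + 21)/6 = 90/6 = 15; σ²_E = ((21−13)/6)² = 1.778
te_F = (11 + 4·13 + 15)/6 = 78/6 = 13; σ²_F = ((15−11)/6)² = 0.444
te_G = (1 + 4·2 + 9)/6 = 18/6 = 3; σ²_G = ((9−1)/6)² = 1.778
te_H = (5 + 4·6 + 13)/6 = 42/6 = 7; σ²_H = ((13−5)/6)² = 1.778
te_I = (1 + 4·2 + 9)/6 = 18/6 = 3; σ²_I = ((9−1)/6)² = 1.778

Forward pass:
ES_A = 0; EF_A = 15
ES_B = 0; EF_B = 3
ES_C = 0; EF_C = 14
ES_D = 14; EF_D = 14+7 = 21
ES_E = max(EF_B=3, EF_C=14) = 14; EF_E = 14+15 = 29
ES_F = 3; EF_F = 3+13 = 16
ES_G = max(EF_A=15, EF_B=3) = 15; EF_G = 15+3 = 18
ES_H = 21; EF_H = 21+7 = 28
ES_I = max(EF_B=3, EF_E=29, EF_F=16, EF_G=18, EF_H=28) = 29; EF_I = 29+3 = 32
Expected project duration μ = 32 days. Critical path: C → E → I.

Variance along critical path = 5.444 + 1.778 + 1.778 = 9.000; σ = √9.000 = 3.000 days.
Z = (34 − 32) / 3.000 = 0.667
P(T ≤ 34) = Φ(0.667) ≈ 0.748

0.748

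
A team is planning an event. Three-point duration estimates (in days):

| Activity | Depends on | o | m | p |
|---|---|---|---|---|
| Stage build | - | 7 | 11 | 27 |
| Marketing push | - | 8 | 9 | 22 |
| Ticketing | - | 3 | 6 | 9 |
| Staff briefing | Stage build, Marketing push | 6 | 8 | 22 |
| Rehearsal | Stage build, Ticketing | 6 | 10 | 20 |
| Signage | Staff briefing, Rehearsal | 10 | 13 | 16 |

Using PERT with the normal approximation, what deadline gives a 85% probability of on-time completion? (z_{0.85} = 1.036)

te_Stage build = (7 + 4·11 + 27)/6 = 78/6 = 13; σ²_Stage build = ((27−7)/6)² = 11.111
te_Marketing push = (8 + 4·9 + 22)/6 = 66/6 = 11; σ²_Marketing push = ((22−8)/6)² = 5.444
te_Ticketing = (3 + 4·6 + 9)/6 = 36/6 = 6; σ²_Ticketing = ((9−3)/6)² = 1.000
te_Staff briefing = (6 + 4·8 + 22)/6 = 60/6 = 10; σ²_Staff briefing = ((22−6)/6)² = 7.111
te_Rehearsal = (6 + 4·10 + 20)/6 = 66/6 = 11; σ²_Rehearsal = ((20−6)/6)² = 5.444
te_Signage = (10 + 4·13 + 16)/6 = 78/6 = 13; σ²_Signage = ((16−10)/6)² = 1.000

Forward pass:
ES_Stage build = 0; EF_Stage build = 13
ES_Marketing push = 0; EF_Marketing push = 11
ES_Ticketing = 0; EF_Ticketing = 6
ES_Staff briefing = max(EF_Stage build=13, EF_Marketing push=11) = 13; EF_Staff briefing = 13+10 = 23
ES_Rehearsal = max(EF_Stage build=13, EF_Ticketing=6) = 13; EF_Rehearsal = 13+11 = 24
ES_Signage = max(EF_Staff briefing=23, EF_Rehearsal=24) = 24; EF_Signage = 24+13 = 37
Expected project duration μ = 37 days. Critical path: Stage build → Rehearsal → Signage.

Variance along critical path = 11.111 + 5.444 + 1.000 = 17.556; σ = 4.190 days.
D = μ + z·σ = 37 + 1.036·4.190 = 41.3 days

41.3 days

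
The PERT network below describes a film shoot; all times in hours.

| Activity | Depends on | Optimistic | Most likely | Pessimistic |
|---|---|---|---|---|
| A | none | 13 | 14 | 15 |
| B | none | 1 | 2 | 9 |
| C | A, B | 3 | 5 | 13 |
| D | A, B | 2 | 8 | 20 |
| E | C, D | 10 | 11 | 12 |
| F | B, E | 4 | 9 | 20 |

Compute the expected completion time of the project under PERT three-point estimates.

44 hours

te_A = (13 + 4·14 + 15)/6 = 84/6 = 14
te_B = (1 + 4·2 + 9)/6 = 18/6 = 3
te_C = (3 + 4·5 + 13)/6 = 36/6 = 6
te_D = (2 + 4·8 + 20)/6 = 54/6 = 9
te_E = (10 + 4·11 + 12)/6 = 66/6 = 11
te_F = (4 + 4·9 + 20)/6 = 60/6 = 10

Forward pass:
ES_A = 0; EF_A = 14
ES_B = 0; EF_B = 3
ES_C = max(EF_A=14, EF_B=3) = 14; EF_C = 14+6 = 20
ES_D = max(EF_A=14, EF_B=3) = 14; EF_D = 14+9 = 23
ES_E = max(EF_C=20, EF_D=23) = 23; EF_E = 23+11 = 34
ES_F = max(EF_B=3, EF_E=34) = 34; EF_F = 34+10 = 44
Expected project duration μ = 44 hours. Critical path: A → D → E → F.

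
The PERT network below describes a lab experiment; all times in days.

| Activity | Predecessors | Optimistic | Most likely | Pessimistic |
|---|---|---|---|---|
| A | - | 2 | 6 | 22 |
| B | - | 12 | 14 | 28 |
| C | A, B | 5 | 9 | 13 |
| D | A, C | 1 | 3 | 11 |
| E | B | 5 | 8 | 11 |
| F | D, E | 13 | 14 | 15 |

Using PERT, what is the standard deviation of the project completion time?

3.43 days

te_A = (2 + 4·6 + 22)/6 = 48/6 = 8; σ²_A = ((22−2)/6)² = 11.111
te_B = (12 + 4·14 + 28)/6 = 96/6 = 16; σ²_B = ((28−12)/6)² = 7.111
te_C = (5 + 4·9 + 13)/6 = 54/6 = 9; σ²_C = ((13−5)/6)² = 1.778
te_D = (1 + 4·3 + 11)/6 = 24/6 = 4; σ²_D = ((11−1)/6)² = 2.778
te_E = (5 + 4·8 + 11)/6 = 48/6 = 8; σ²_E = ((11−5)/6)² = 1.000
te_F = (13 + 4·14 + 15)/6 = 84/6 = 14; σ²_F = ((15−13)/6)² = 0.111

Forward pass:
ES_A = 0; EF_A = 8
ES_B = 0; EF_B = 16
ES_C = max(EF_A=8, EF_B=16) = 16; EF_C = 16+9 = 25
ES_D = max(EF_A=8, EF_C=25) = 25; EF_D = 25+4 = 29
ES_E = 16; EF_E = 16+8 = 24
ES_F = max(EF_D=29, EF_E=24) = 29; EF_F = 29+14 = 43
Expected project duration μ = 43 days. Critical path: B → C → D → F.

Variance along critical path = 7.111 + 1.778 + 2.778 + 0.111 = 11.778
σ = √11.778 = 3.432 days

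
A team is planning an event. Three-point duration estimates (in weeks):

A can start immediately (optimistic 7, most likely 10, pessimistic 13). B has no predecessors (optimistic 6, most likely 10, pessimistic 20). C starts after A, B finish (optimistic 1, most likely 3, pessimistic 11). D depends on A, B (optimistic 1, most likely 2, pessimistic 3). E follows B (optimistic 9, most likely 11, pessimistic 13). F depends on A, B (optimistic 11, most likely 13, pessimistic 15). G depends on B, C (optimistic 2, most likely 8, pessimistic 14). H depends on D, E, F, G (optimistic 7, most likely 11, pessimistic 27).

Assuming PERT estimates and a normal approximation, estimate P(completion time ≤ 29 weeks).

te_A = (7 + 4·10 + 13)/6 = 60/6 = 10; σ²_A = ((13−7)/6)² = 1.000
te_B = (6 + 4·10 + 20)/6 = 66/6 = 11; σ²_B = ((20−6)/6)² = 5.444
te_C = (1 + 4·3 + 11)/6 = 24/6 = 4; σ²_C = ((11−1)/6)² = 2.778
te_D = (1 + 4·2 + 3)/6 = 12/6 = 2; σ²_D = ((3−1)/6)² = 0.111
te_E = (9 + 4·11 + 13)/6 = 66/6 = 11; σ²_E = ((13−9)/6)² = 0.444
te_F = (11 + 4·13 + 15)/6 = 78/6 = 13; σ²_F = ((15−11)/6)² = 0.444
te_G = (2 + 4·8 + 14)/6 = 48/6 = 8; σ²_G = ((14−2)/6)² = 4.000
te_H = (7 + 4·11 + 27)/6 = 78/6 = 13; σ²_H = ((27−7)/6)² = 11.111

Forward pass:
ES_A = 0; EF_A = 10
ES_B = 0; EF_B = 11
ES_C = max(EF_A=10, EF_B=11) = 11; EF_C = 11+4 = 15
ES_D = max(EF_A=10, EF_B=11) = 11; EF_D = 11+2 = 13
ES_E = 11; EF_E = 11+11 = 22
ES_F = max(EF_A=10, EF_B=11) = 11; EF_F = 11+13 = 24
ES_G = max(EF_B=11, EF_C=15) = 15; EF_G = 15+8 = 23
ES_H = max(EF_D=13, EF_E=22, EF_F=24, EF_G=23) = 24; EF_H = 24+13 = 37
Expected project duration μ = 37 weeks. Critical path: B → F → H.

Variance along critical path = 5.444 + 0.444 + 11.111 = 17.000; σ = √17.000 = 4.123 weeks.
Z = (29 − 37) / 4.123 = -1.940
P(T ≤ 29) = Φ(-1.940) ≈ 0.026

0.026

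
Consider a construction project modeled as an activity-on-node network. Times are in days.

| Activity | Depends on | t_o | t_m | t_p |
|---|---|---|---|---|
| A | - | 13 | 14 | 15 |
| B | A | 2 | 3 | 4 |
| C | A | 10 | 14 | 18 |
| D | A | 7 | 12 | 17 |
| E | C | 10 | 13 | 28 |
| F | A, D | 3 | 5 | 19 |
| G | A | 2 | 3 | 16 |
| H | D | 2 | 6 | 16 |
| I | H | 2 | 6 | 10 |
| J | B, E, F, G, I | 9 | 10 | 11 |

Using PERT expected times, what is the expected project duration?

te_A = (13 + 4·14 + 15)/6 = 84/6 = 14
te_B = (2 + 4·3 + 4)/6 = 18/6 = 3
te_C = (10 + 4·14 + 18)/6 = 84/6 = 14
te_D = (7 + 4·12 + 17)/6 = 72/6 = 12
te_E = (10 + 4·13 + 28)/6 = 90/6 = 15
te_F = (3 + 4·5 + 19)/6 = 42/6 = 7
te_G = (2 + 4·3 + 16)/6 = 30/6 = 5
te_H = (2 + 4·6 + 16)/6 = 42/6 = 7
te_I = (2 + 4·6 + 10)/6 = 36/6 = 6
te_J = (9 + 4·10 + 11)/6 = 60/6 = 10

Forward pass:
ES_A = 0; EF_A = 14
ES_B = 14; EF_B = 14+3 = 17
ES_C = 14; EF_C = 14+14 = 28
ES_D = 14; EF_D = 14+12 = 26
ES_E = 28; EF_E = 28+15 = 43
ES_F = max(EF_A=14, EF_D=26) = 26; EF_F = 26+7 = 33
ES_G = 14; EF_G = 14+5 = 19
ES_H = 26; EF_H = 26+7 = 33
ES_I = 33; EF_I = 33+6 = 39
ES_J = max(EF_B=17, EF_E=43, EF_F=33, EF_G=19, EF_I=39) = 43; EF_J = 43+10 = 53
Expected project duration μ = 53 days. Critical path: A → C → E → J.

53 days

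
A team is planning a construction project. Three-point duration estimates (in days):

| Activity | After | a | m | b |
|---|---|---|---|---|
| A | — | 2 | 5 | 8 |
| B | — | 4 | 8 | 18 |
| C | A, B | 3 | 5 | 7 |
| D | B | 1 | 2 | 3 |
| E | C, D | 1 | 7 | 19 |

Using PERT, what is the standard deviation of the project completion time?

te_A = (2 + 4·5 + 8)/6 = 30/6 = 5; σ²_A = ((8−2)/6)² = 1.000
te_B = (4 + 4·8 + 18)/6 = 54/6 = 9; σ²_B = ((18−4)/6)² = 5.444
te_C = (3 + 4·5 + 7)/6 = 30/6 = 5; σ²_C = ((7−3)/6)² = 0.444
te_D = (1 + 4·2 + 3)/6 = 12/6 = 2; σ²_D = ((3−1)/6)² = 0.111
te_E = (1 + 4·7 + 19)/6 = 48/6 = 8; σ²_E = ((19−1)/6)² = 9.000

Forward pass:
ES_A = 0; EF_A = 5
ES_B = 0; EF_B = 9
ES_C = max(EF_A=5, EF_B=9) = 9; EF_C = 9+5 = 14
ES_D = 9; EF_D = 9+2 = 11
ES_E = max(EF_C=14, EF_D=11) = 14; EF_E = 14+8 = 22
Expected project duration μ = 22 days. Critical path: B → C → E.

Variance along critical path = 5.444 + 0.444 + 9.000 = 14.889
σ = √14.889 = 3.859 days

3.86 days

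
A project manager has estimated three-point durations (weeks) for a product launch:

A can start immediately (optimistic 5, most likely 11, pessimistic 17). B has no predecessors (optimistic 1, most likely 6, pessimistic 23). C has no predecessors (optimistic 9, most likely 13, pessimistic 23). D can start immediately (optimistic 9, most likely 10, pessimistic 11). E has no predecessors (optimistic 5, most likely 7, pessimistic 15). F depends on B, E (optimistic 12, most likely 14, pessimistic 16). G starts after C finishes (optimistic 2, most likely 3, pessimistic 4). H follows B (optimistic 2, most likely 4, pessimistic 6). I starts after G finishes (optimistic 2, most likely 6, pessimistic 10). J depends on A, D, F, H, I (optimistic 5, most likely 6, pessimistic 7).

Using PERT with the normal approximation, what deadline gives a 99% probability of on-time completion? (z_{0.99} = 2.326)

te_A = (5 + 4·11 + 17)/6 = 66/6 = 11; σ²_A = ((17−5)/6)² = 4.000
te_B = (1 + 4·6 + 23)/6 = 48/6 = 8; σ²_B = ((23−1)/6)² = 13.444
te_C = (9 + 4·13 + 23)/6 = 84/6 = 14; σ²_C = ((23−9)/6)² = 5.444
te_D = (9 + 4·10 + 11)/6 = 60/6 = 10; σ²_D = ((11−9)/6)² = 0.111
te_E = (5 + 4·7 + 15)/6 = 48/6 = 8; σ²_E = ((15−5)/6)² = 2.778
te_F = (12 + 4·14 + 16)/6 = 84/6 = 14; σ²_F = ((16−12)/6)² = 0.444
te_G = (2 + 4·3 + 4)/6 = 18/6 = 3; σ²_G = ((4−2)/6)² = 0.111
te_H = (2 + 4·4 + 6)/6 = 24/6 = 4; σ²_H = ((6−2)/6)² = 0.444
te_I = (2 + 4·6 + 10)/6 = 36/6 = 6; σ²_I = ((10−2)/6)² = 1.778
te_J = (5 + 4·6 + 7)/6 = 36/6 = 6; σ²_J = ((7−5)/6)² = 0.111

Forward pass:
ES_A = 0; EF_A = 11
ES_B = 0; EF_B = 8
ES_C = 0; EF_C = 14
ES_D = 0; EF_D = 10
ES_E = 0; EF_E = 8
ES_F = max(EF_B=8, EF_E=8) = 8; EF_F = 8+14 = 22
ES_G = 14; EF_G = 14+3 = 17
ES_H = 8; EF_H = 8+4 = 12
ES_I = 17; EF_I = 17+6 = 23
ES_J = max(EF_A=11, EF_D=10, EF_F=22, EF_H=12, EF_I=23) = 23; EF_J = 23+6 = 29
Expected project duration μ = 29 weeks. Critical path: C → G → I → J.

Variance along critical path = 5.444 + 0.111 + 1.778 + 0.111 = 7.444; σ = 2.728 weeks.
D = μ + z·σ = 29 + 2.326·2.728 = 35.3 weeks

35.3 weeks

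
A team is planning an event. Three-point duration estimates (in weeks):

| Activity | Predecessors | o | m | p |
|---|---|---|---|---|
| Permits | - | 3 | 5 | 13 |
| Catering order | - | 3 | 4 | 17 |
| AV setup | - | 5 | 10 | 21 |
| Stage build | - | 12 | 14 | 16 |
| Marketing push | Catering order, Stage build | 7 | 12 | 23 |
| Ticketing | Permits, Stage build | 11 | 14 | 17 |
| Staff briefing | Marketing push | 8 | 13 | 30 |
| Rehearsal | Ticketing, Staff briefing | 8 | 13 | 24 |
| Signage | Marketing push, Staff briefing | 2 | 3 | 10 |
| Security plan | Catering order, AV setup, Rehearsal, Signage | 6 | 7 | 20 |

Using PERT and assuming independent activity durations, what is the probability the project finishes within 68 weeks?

te_Permits = (3 + 4·5 + 13)/6 = 36/6 = 6; σ²_Permits = ((13−3)/6)² = 2.778
te_Catering order = (3 + 4·4 + 17)/6 = 36/6 = 6; σ²_Catering order = ((17−3)/6)² = 5.444
te_AV setup = (5 + 4·10 + 21)/6 = 66/6 = 11; σ²_AV setup = ((21−5)/6)² = 7.111
te_Stage build = (12 + 4·14 + 16)/6 = 84/6 = 14; σ²_Stage build = ((16−12)/6)² = 0.444
te_Marketing push = (7 + 4·12 + 23)/6 = 78/6 = 13; σ²_Marketing push = ((23−7)/6)² = 7.111
te_Ticketing = (11 + 4·14 + 17)/6 = 84/6 = 14; σ²_Ticketing = ((17−11)/6)² = 1.000
te_Staff briefing = (8 + 4·13 + 30)/6 = 90/6 = 15; σ²_Staff briefing = ((30−8)/6)² = 13.444
te_Rehearsal = (8 + 4·13 + 24)/6 = 84/6 = 14; σ²_Rehearsal = ((24−8)/6)² = 7.111
te_Signage = (2 + 4·3 + 10)/6 = 24/6 = 4; σ²_Signage = ((10−2)/6)² = 1.778
te_Security plan = (6 + 4·7 + 20)/6 = 54/6 = 9; σ²_Security plan = ((20−6)/6)² = 5.444

Forward pass:
ES_Permits = 0; EF_Permits = 6
ES_Catering order = 0; EF_Catering order = 6
ES_AV setup = 0; EF_AV setup = 11
ES_Stage build = 0; EF_Stage build = 14
ES_Marketing push = max(EF_Catering order=6, EF_Stage build=14) = 14; EF_Marketing push = 14+13 = 27
ES_Ticketing = max(EF_Permits=6, EF_Stage build=14) = 14; EF_Ticketing = 14+14 = 28
ES_Staff briefing = 27; EF_Staff briefing = 27+15 = 42
ES_Rehearsal = max(EF_Ticketing=28, EF_Staff briefing=42) = 42; EF_Rehearsal = 42+14 = 56
ES_Signage = max(EF_Marketing push=27, EF_Staff briefing=42) = 42; EF_Signage = 42+4 = 46
ES_Security plan = max(EF_Catering order=6, EF_AV setup=11, EF_Rehearsal=56, EF_Signage=46) = 56; EF_Security plan = 56+9 = 65
Expected project duration μ = 65 weeks. Critical path: Stage build → Marketing push → Staff briefing → Rehearsal → Security plan.

Variance along critical path = 0.444 + 7.111 + 13.444 + 7.111 + 5.444 = 33.556; σ = √33.556 = 5.793 weeks.
Z = (68 − 65) / 5.793 = 0.518
P(T ≤ 68) = Φ(0.518) ≈ 0.698

0.698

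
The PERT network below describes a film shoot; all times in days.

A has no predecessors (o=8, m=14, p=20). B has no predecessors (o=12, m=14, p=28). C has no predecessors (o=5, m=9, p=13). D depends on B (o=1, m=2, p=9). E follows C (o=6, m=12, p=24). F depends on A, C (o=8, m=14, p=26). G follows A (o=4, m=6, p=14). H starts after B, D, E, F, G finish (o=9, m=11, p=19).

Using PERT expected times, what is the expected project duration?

te_A = (8 + 4·14 + 20)/6 = 84/6 = 14
te_B = (12 + 4·14 + 28)/6 = 96/6 = 16
te_C = (5 + 4·9 + 13)/6 = 54/6 = 9
te_D = (1 + 4·2 + 9)/6 = 18/6 = 3
te_E = (6 + 4·12 + 24)/6 = 78/6 = 13
te_F = (8 + 4·14 + 26)/6 = 90/6 = 15
te_G = (4 + 4·6 + 14)/6 = 42/6 = 7
te_H = (9 + 4·11 + 19)/6 = 72/6 = 12

Forward pass:
ES_A = 0; EF_A = 14
ES_B = 0; EF_B = 16
ES_C = 0; EF_C = 9
ES_D = 16; EF_D = 16+3 = 19
ES_E = 9; EF_E = 9+13 = 22
ES_F = max(EF_A=14, EF_C=9) = 14; EF_F = 14+15 = 29
ES_G = 14; EF_G = 14+7 = 21
ES_H = max(EF_B=16, EF_D=19, EF_E=22, EF_F=29, EF_G=21) = 29; EF_H = 29+12 = 41
Expected project duration μ = 41 days. Critical path: A → F → H.

41 days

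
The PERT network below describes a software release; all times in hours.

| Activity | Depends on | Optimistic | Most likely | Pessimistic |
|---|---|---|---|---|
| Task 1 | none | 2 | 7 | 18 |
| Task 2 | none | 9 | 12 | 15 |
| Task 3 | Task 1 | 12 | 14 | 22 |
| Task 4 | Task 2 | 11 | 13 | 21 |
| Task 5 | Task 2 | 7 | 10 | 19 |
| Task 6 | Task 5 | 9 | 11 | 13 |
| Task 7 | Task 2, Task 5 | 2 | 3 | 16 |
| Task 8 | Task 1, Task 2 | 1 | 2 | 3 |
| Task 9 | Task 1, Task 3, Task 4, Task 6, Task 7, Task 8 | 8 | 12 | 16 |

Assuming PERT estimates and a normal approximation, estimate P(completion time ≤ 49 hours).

te_Task 1 = (2 + 4·7 + 18)/6 = 48/6 = 8; σ²_Task 1 = ((18−2)/6)² = 7.111
te_Task 2 = (9 + 4·12 + 15)/6 = 72/6 = 12; σ²_Task 2 = ((15−9)/6)² = 1.000
te_Task 3 = (12 + 4·14 + 22)/6 = 90/6 = 15; σ²_Task 3 = ((22−12)/6)² = 2.778
te_Task 4 = (11 + 4·13 + 21)/6 = 84/6 = 14; σ²_Task 4 = ((21−11)/6)² = 2.778
te_Task 5 = (7 + 4·10 + 19)/6 = 66/6 = 11; σ²_Task 5 = ((19−7)/6)² = 4.000
te_Task 6 = (9 + 4·11 + 13)/6 = 66/6 = 11; σ²_Task 6 = ((13−9)/6)² = 0.444
te_Task 7 = (2 + 4·3 + 16)/6 = 30/6 = 5; σ²_Task 7 = ((16−2)/6)² = 5.444
te_Task 8 = (1 + 4·2 + 3)/6 = 12/6 = 2; σ²_Task 8 = ((3−1)/6)² = 0.111
te_Task 9 = (8 + 4·12 + 16)/6 = 72/6 = 12; σ²_Task 9 = ((16−8)/6)² = 1.778

Forward pass:
ES_Task 1 = 0; EF_Task 1 = 8
ES_Task 2 = 0; EF_Task 2 = 12
ES_Task 3 = 8; EF_Task 3 = 8+15 = 23
ES_Task 4 = 12; EF_Task 4 = 12+14 = 26
ES_Task 5 = 12; EF_Task 5 = 12+11 = 23
ES_Task 6 = 23; EF_Task 6 = 23+11 = 34
ES_Task 7 = max(EF_Task 2=12, EF_Task 5=23) = 23; EF_Task 7 = 23+5 = 28
ES_Task 8 = max(EF_Task 1=8, EF_Task 2=12) = 12; EF_Task 8 = 12+2 = 14
ES_Task 9 = max(EF_Task 1=8, EF_Task 3=23, EF_Task 4=26, EF_Task 6=34, EF_Task 7=28, EF_Task 8=14) = 34; EF_Task 9 = 34+12 = 46
Expected project duration μ = 46 hours. Critical path: Task 2 → Task 5 → Task 6 → Task 9.

Variance along critical path = 1.000 + 4.000 + 0.444 + 1.778 = 7.222; σ = √7.222 = 2.687 hours.
Z = (49 − 46) / 2.687 = 1.116
P(T ≤ 49) = Φ(1.116) ≈ 0.868

0.868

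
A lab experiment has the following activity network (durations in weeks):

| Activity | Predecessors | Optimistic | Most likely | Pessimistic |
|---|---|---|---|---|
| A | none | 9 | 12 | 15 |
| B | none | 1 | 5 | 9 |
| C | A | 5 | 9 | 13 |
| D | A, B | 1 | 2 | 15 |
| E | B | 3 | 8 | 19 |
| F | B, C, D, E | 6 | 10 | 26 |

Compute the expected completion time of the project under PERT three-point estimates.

te_A = (9 + 4·12 + 15)/6 = 72/6 = 12
te_B = (1 + 4·5 + 9)/6 = 30/6 = 5
te_C = (5 + 4·9 + 13)/6 = 54/6 = 9
te_D = (1 + 4·2 + 15)/6 = 24/6 = 4
te_E = (3 + 4·8 + 19)/6 = 54/6 = 9
te_F = (6 + 4·10 + 26)/6 = 72/6 = 12

Forward pass:
ES_A = 0; EF_A = 12
ES_B = 0; EF_B = 5
ES_C = 12; EF_C = 12+9 = 21
ES_D = max(EF_A=12, EF_B=5) = 12; EF_D = 12+4 = 16
ES_E = 5; EF_E = 5+9 = 14
ES_F = max(EF_B=5, EF_C=21, EF_D=16, EF_E=14) = 21; EF_F = 21+12 = 33
Expected project duration μ = 33 weeks. Critical path: A → C → F.

33 weeks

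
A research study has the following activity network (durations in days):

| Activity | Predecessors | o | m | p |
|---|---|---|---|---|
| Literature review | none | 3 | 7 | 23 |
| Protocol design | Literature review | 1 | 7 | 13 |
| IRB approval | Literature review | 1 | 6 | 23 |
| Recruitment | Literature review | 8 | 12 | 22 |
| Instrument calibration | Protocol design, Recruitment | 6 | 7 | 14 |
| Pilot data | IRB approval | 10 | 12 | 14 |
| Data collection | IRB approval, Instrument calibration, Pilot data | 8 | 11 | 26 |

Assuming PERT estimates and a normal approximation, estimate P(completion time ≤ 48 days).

0.831

te_Literature review = (3 + 4·7 + 23)/6 = 54/6 = 9; σ²_Literature review = ((23−3)/6)² = 11.111
te_Protocol design = (1 + 4·7 + 13)/6 = 42/6 = 7; σ²_Protocol design = ((13−1)/6)² = 4.000
te_IRB approval = (1 + 4·6 + 23)/6 = 48/6 = 8; σ²_IRB approval = ((23−1)/6)² = 13.444
te_Recruitment = (8 + 4·12 + 22)/6 = 78/6 = 13; σ²_Recruitment = ((22−8)/6)² = 5.444
te_Instrument calibration = (6 + 4·7 + 14)/6 = 48/6 = 8; σ²_Instrument calibration = ((14−6)/6)² = 1.778
te_Pilot data = (10 + 4·12 + 14)/6 = 72/6 = 12; σ²_Pilot data = ((14−10)/6)² = 0.444
te_Data collection = (8 + 4·11 + 26)/6 = 78/6 = 13; σ²_Data collection = ((26−8)/6)² = 9.000

Forward pass:
ES_Literature review = 0; EF_Literature review = 9
ES_Protocol design = 9; EF_Protocol design = 9+7 = 16
ES_IRB approval = 9; EF_IRB approval = 9+8 = 17
ES_Recruitment = 9; EF_Recruitment = 9+13 = 22
ES_Instrument calibration = max(EF_Protocol design=16, EF_Recruitment=22) = 22; EF_Instrument calibration = 22+8 = 30
ES_Pilot data = 17; EF_Pilot data = 17+12 = 29
ES_Data collection = max(EF_IRB approval=17, EF_Instrument calibration=30, EF_Pilot data=29) = 30; EF_Data collection = 30+13 = 43
Expected project duration μ = 43 days. Critical path: Literature review → Recruitment → Instrument calibration → Data collection.

Variance along critical path = 11.111 + 5.444 + 1.778 + 9.000 = 27.333; σ = √27.333 = 5.228 days.
Z = (48 − 43) / 5.228 = 0.956
P(T ≤ 48) = Φ(0.956) ≈ 0.831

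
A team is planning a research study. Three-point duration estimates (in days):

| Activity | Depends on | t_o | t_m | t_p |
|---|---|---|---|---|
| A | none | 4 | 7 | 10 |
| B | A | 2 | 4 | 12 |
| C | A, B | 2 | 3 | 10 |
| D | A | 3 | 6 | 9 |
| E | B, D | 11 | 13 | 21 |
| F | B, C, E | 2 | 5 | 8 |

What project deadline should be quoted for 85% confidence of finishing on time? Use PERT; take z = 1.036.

te_A = (4 + 4·7 + 10)/6 = 42/6 = 7; σ²_A = ((10−4)/6)² = 1.000
te_B = (2 + 4·4 + 12)/6 = 30/6 = 5; σ²_B = ((12−2)/6)² = 2.778
te_C = (2 + 4·3 + 10)/6 = 24/6 = 4; σ²_C = ((10−2)/6)² = 1.778
te_D = (3 + 4·6 + 9)/6 = 36/6 = 6; σ²_D = ((9−3)/6)² = 1.000
te_E = (11 + 4·13 + 21)/6 = 84/6 = 14; σ²_E = ((21−11)/6)² = 2.778
te_F = (2 + 4·5 + 8)/6 = 30/6 = 5; σ²_F = ((8−2)/6)² = 1.000

Forward pass:
ES_A = 0; EF_A = 7
ES_B = 7; EF_B = 7+5 = 12
ES_C = max(EF_A=7, EF_B=12) = 12; EF_C = 12+4 = 16
ES_D = 7; EF_D = 7+6 = 13
ES_E = max(EF_B=12, EF_D=13) = 13; EF_E = 13+14 = 27
ES_F = max(EF_B=12, EF_C=16, EF_E=27) = 27; EF_F = 27+5 = 32
Expected project duration μ = 32 days. Critical path: A → D → E → F.

Variance along critical path = 1.000 + 1.000 + 2.778 + 1.000 = 5.778; σ = 2.404 days.
D = μ + z·σ = 32 + 1.036·2.404 = 34.5 days

34.5 days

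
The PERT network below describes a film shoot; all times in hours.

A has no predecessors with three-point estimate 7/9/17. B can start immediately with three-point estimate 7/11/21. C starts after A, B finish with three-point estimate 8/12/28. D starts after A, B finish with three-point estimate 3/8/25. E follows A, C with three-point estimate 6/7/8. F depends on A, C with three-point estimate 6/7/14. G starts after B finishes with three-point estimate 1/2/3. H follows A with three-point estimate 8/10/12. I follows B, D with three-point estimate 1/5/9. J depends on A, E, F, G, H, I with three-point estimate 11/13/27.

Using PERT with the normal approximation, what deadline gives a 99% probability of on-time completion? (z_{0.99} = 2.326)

te_A = (7 + 4·9 + 17)/6 = 60/6 = 10; σ²_A = ((17−7)/6)² = 2.778
te_B = (7 + 4·11 + 21)/6 = 72/6 = 12; σ²_B = ((21−7)/6)² = 5.444
te_C = (8 + 4·12 + 28)/6 = 84/6 = 14; σ²_C = ((28−8)/6)² = 11.111
te_D = (3 + 4·8 + 25)/6 = 60/6 = 10; σ²_D = ((25−3)/6)² = 13.444
te_E = (6 + 4·7 + 8)/6 = 42/6 = 7; σ²_E = ((8−6)/6)² = 0.111
te_F = (6 + 4·7 + 14)/6 = 48/6 = 8; σ²_F = ((14−6)/6)² = 1.778
te_G = (1 + 4·2 + 3)/6 = 12/6 = 2; σ²_G = ((3−1)/6)² = 0.111
te_H = (8 + 4·10 + 12)/6 = 60/6 = 10; σ²_H = ((12−8)/6)² = 0.444
te_I = (1 + 4·5 + 9)/6 = 30/6 = 5; σ²_I = ((9−1)/6)² = 1.778
te_J = (11 + 4·13 + 27)/6 = 90/6 = 15; σ²_J = ((27−11)/6)² = 7.111

Forward pass:
ES_A = 0; EF_A = 10
ES_B = 0; EF_B = 12
ES_C = max(EF_A=10, EF_B=12) = 12; EF_C = 12+14 = 26
ES_D = max(EF_A=10, EF_B=12) = 12; EF_D = 12+10 = 22
ES_E = max(EF_A=10, EF_C=26) = 26; EF_E = 26+7 = 33
ES_F = max(EF_A=10, EF_C=26) = 26; EF_F = 26+8 = 34
ES_G = 12; EF_G = 12+2 = 14
ES_H = 10; EF_H = 10+10 = 20
ES_I = max(EF_B=12, EF_D=22) = 22; EF_I = 22+5 = 27
ES_J = max(EF_A=10, EF_E=33, EF_F=34, EF_G=14, EF_H=20, EF_I=27) = 34; EF_J = 34+15 = 49
Expected project duration μ = 49 hours. Critical path: B → C → F → J.

Variance along critical path = 5.444 + 11.111 + 1.778 + 7.111 = 25.444; σ = 5.044 hours.
D = μ + z·σ = 49 + 2.326·5.044 = 60.7 hours

60.7 hours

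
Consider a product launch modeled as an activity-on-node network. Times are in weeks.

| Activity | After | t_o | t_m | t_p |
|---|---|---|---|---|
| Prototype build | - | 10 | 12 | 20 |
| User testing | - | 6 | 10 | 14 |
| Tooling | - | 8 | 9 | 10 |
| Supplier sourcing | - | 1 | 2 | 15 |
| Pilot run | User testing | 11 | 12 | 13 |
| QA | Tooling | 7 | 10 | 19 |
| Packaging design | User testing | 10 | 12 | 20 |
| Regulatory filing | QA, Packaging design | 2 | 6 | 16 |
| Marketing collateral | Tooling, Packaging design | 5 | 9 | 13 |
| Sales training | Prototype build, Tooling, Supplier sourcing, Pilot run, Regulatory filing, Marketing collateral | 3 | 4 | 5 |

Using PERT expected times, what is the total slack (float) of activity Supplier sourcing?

te_Prototype build = (10 + 4·12 + 20)/6 = 78/6 = 13
te_User testing = (6 + 4·10 + 14)/6 = 60/6 = 10
te_Tooling = (8 + 4·9 + 10)/6 = 54/6 = 9
te_Supplier sourcing = (1 + 4·2 + 15)/6 = 24/6 = 4
te_Pilot run = (11 + 4·12 + 13)/6 = 72/6 = 12
te_QA = (7 + 4·10 + 19)/6 = 66/6 = 11
te_Packaging design = (10 + 4·12 + 20)/6 = 78/6 = 13
te_Regulatory filing = (2 + 4·6 + 16)/6 = 42/6 = 7
te_Marketing collateral = (5 + 4·9 + 13)/6 = 54/6 = 9
te_Sales training = (3 + 4·4 + 5)/6 = 24/6 = 4

Forward pass:
ES_Prototype build = 0; EF_Prototype build = 13
ES_User testing = 0; EF_User testing = 10
ES_Tooling = 0; EF_Tooling = 9
ES_Supplier sourcing = 0; EF_Supplier sourcing = 4
ES_Pilot run = 10; EF_Pilot run = 10+12 = 22
ES_QA = 9; EF_QA = 9+11 = 20
ES_Packaging design = 10; EF_Packaging design = 10+13 = 23
ES_Regulatory filing = max(EF_QA=20, EF_Packaging design=23) = 23; EF_Regulatory filing = 23+7 = 30
ES_Marketing collateral = max(EF_Tooling=9, EF_Packaging design=23) = 23; EF_Marketing collateral = 23+9 = 32
ES_Sales training = max(EF_Prototype build=13, EF_Tooling=9, EF_Supplier sourcing=4, EF_Pilot run=22, EF_Regulatory filing=30, EF_Marketing collateral=32) = 32; EF_Sales training = 32+4 = 36
Expected project duration μ = 36 weeks. Critical path: User testing → Packaging design → Marketing collateral → Sales training.

Backward pass:
LF_Sales training = 36; LS_Sales training = 36−4 = 32
LF_Marketing collateral = LS_Sales training = 32; LS_Marketing collateral = 32−9 = 23
LF_Regulatory filing = LS_Sales training = 32; LS_Regulatory filing = 32−7 = 25
LF_Packaging design = min(LS_Regulatory filing=25, LS_Marketing collateral=23) = 23; LS_Packaging design = 23−13 = 10
LF_QA = LS_Regulatory filing = 25; LS_QA = 25−11 = 14
LF_Pilot run = LS_Sales training = 32; LS_Pilot run = 32−12 = 20
LF_Supplier sourcing = LS_Sales training = 32; LS_Supplier sourcing = 32−4 = 28
LF_Tooling = min(LS_QA=14, LS_Marketing collateral=23, LS_Sales training=32) = 14; LS_Tooling = 14−9 = 5
LF_User testing = min(LS_Pilot run=20, LS_Packaging design=10) = 10; LS_User testing = 10−10 = 0
LF_Prototype build = LS_Sales training = 32; LS_Prototype build = 32−13 = 19
Slack_Supplier sourcing = LS_Supplier sourcing − ES_Supplier sourcing = 28 − 0 = 28

28 weeks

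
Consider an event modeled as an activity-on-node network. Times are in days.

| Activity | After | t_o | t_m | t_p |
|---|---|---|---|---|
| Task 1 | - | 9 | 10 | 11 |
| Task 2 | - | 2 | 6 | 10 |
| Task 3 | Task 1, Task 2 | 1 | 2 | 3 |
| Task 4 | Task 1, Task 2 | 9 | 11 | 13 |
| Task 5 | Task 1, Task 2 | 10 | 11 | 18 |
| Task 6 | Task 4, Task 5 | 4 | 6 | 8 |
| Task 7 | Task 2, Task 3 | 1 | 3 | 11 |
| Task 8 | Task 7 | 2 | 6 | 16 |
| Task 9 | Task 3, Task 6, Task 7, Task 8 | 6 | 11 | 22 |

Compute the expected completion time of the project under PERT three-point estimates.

40 days

te_Task 1 = (9 + 4·10 + 11)/6 = 60/6 = 10
te_Task 2 = (2 + 4·6 + 10)/6 = 36/6 = 6
te_Task 3 = (1 + 4·2 + 3)/6 = 12/6 = 2
te_Task 4 = (9 + 4·11 + 13)/6 = 66/6 = 11
te_Task 5 = (10 + 4·11 + 18)/6 = 72/6 = 12
te_Task 6 = (4 + 4·6 + 8)/6 = 36/6 = 6
te_Task 7 = (1 + 4·3 + 11)/6 = 24/6 = 4
te_Task 8 = (2 + 4·6 + 16)/6 = 42/6 = 7
te_Task 9 = (6 + 4·11 + 22)/6 = 72/6 = 12

Forward pass:
ES_Task 1 = 0; EF_Task 1 = 10
ES_Task 2 = 0; EF_Task 2 = 6
ES_Task 3 = max(EF_Task 1=10, EF_Task 2=6) = 10; EF_Task 3 = 10+2 = 12
ES_Task 4 = max(EF_Task 1=10, EF_Task 2=6) = 10; EF_Task 4 = 10+11 = 21
ES_Task 5 = max(EF_Task 1=10, EF_Task 2=6) = 10; EF_Task 5 = 10+12 = 22
ES_Task 6 = max(EF_Task 4=21, EF_Task 5=22) = 22; EF_Task 6 = 22+6 = 28
ES_Task 7 = max(EF_Task 2=6, EF_Task 3=12) = 12; EF_Task 7 = 12+4 = 16
ES_Task 8 = 16; EF_Task 8 = 16+7 = 23
ES_Task 9 = max(EF_Task 3=12, EF_Task 6=28, EF_Task 7=16, EF_Task 8=23) = 28; EF_Task 9 = 28+12 = 40
Expected project duration μ = 40 days. Critical path: Task 1 → Task 5 → Task 6 → Task 9.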